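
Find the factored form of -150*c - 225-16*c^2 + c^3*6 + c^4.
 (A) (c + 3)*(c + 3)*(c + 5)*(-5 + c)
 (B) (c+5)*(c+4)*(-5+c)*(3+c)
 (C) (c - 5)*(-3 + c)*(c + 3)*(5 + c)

We need to factor -150*c - 225-16*c^2 + c^3*6 + c^4.
The factored form is (c + 3)*(c + 3)*(c + 5)*(-5 + c).
A) (c + 3)*(c + 3)*(c + 5)*(-5 + c)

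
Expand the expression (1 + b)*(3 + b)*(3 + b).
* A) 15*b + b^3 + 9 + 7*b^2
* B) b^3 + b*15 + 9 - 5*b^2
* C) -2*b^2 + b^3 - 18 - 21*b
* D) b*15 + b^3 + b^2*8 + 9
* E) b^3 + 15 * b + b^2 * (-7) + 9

Expanding (1 + b)*(3 + b)*(3 + b):
= 15*b + b^3 + 9 + 7*b^2
A) 15*b + b^3 + 9 + 7*b^2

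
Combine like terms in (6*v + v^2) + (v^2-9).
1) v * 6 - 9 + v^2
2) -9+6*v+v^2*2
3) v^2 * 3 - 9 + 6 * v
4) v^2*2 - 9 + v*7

Adding the polynomials and combining like terms:
(6*v + v^2) + (v^2 - 9)
= -9+6*v+v^2*2
2) -9+6*v+v^2*2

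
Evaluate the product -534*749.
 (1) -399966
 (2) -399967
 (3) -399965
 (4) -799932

-534 * 749 = -399966
1) -399966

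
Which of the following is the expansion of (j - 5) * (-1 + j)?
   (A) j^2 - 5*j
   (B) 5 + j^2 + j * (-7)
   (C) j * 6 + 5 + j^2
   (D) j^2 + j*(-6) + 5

Expanding (j - 5) * (-1 + j):
= j^2 + j*(-6) + 5
D) j^2 + j*(-6) + 5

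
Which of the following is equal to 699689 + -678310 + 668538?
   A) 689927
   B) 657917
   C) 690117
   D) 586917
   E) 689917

First: 699689 + -678310 = 21379
Then: 21379 + 668538 = 689917
E) 689917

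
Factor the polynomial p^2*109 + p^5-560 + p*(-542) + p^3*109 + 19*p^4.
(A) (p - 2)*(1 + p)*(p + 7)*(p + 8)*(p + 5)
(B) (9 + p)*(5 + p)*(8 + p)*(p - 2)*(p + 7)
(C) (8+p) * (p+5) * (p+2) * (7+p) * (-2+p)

We need to factor p^2*109 + p^5-560 + p*(-542) + p^3*109 + 19*p^4.
The factored form is (p - 2)*(1 + p)*(p + 7)*(p + 8)*(p + 5).
A) (p - 2)*(1 + p)*(p + 7)*(p + 8)*(p + 5)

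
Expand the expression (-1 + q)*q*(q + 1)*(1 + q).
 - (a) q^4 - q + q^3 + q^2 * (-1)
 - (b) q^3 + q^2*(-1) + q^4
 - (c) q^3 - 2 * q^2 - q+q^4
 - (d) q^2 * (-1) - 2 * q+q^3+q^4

Expanding (-1 + q)*q*(q + 1)*(1 + q):
= q^4 - q + q^3 + q^2 * (-1)
a) q^4 - q + q^3 + q^2 * (-1)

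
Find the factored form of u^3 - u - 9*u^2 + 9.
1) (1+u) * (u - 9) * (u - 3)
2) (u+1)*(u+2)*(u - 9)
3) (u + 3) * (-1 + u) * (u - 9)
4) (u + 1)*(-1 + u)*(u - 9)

We need to factor u^3 - u - 9*u^2 + 9.
The factored form is (u + 1)*(-1 + u)*(u - 9).
4) (u + 1)*(-1 + u)*(u - 9)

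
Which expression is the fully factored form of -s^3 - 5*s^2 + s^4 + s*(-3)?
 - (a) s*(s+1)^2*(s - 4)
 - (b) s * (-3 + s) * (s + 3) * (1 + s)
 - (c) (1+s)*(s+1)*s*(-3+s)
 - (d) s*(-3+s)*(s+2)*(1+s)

We need to factor -s^3 - 5*s^2 + s^4 + s*(-3).
The factored form is (1+s)*(s+1)*s*(-3+s).
c) (1+s)*(s+1)*s*(-3+s)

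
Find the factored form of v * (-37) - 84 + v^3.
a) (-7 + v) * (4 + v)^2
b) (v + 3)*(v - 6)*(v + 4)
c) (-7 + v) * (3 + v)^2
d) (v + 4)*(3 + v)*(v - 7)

We need to factor v * (-37) - 84 + v^3.
The factored form is (v + 4)*(3 + v)*(v - 7).
d) (v + 4)*(3 + v)*(v - 7)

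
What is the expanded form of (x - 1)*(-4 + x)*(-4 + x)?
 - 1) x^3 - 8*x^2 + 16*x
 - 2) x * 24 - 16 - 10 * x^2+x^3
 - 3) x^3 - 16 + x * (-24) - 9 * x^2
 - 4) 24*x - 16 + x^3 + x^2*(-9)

Expanding (x - 1)*(-4 + x)*(-4 + x):
= 24*x - 16 + x^3 + x^2*(-9)
4) 24*x - 16 + x^3 + x^2*(-9)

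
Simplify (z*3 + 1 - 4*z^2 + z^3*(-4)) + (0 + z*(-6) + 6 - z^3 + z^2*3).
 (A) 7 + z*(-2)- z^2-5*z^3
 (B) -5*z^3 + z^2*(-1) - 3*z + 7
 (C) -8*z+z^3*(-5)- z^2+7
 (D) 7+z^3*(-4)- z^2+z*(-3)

Adding the polynomials and combining like terms:
(z*3 + 1 - 4*z^2 + z^3*(-4)) + (0 + z*(-6) + 6 - z^3 + z^2*3)
= -5*z^3 + z^2*(-1) - 3*z + 7
B) -5*z^3 + z^2*(-1) - 3*z + 7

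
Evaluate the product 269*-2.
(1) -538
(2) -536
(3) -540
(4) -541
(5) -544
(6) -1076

269 * -2 = -538
1) -538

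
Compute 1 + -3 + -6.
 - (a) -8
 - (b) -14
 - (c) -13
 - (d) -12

First: 1 + -3 = -2
Then: -2 + -6 = -8
a) -8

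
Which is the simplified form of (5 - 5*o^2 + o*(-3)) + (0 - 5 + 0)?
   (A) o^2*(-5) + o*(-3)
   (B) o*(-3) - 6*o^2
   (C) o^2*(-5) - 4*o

Adding the polynomials and combining like terms:
(5 - 5*o^2 + o*(-3)) + (0 - 5 + 0)
= o^2*(-5) + o*(-3)
A) o^2*(-5) + o*(-3)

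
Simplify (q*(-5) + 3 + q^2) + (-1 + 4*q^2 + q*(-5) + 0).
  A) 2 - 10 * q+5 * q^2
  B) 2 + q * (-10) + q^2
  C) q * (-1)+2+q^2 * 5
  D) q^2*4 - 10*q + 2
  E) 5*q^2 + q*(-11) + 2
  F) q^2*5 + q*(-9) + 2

Adding the polynomials and combining like terms:
(q*(-5) + 3 + q^2) + (-1 + 4*q^2 + q*(-5) + 0)
= 2 - 10 * q+5 * q^2
A) 2 - 10 * q+5 * q^2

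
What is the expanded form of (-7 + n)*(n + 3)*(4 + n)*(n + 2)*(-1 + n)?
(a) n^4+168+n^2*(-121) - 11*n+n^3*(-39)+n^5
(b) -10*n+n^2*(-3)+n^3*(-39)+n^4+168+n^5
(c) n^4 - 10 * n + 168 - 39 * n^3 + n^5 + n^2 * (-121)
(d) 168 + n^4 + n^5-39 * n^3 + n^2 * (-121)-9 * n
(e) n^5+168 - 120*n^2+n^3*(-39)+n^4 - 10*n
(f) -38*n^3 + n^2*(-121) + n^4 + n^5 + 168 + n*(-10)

Expanding (-7 + n)*(n + 3)*(4 + n)*(n + 2)*(-1 + n):
= n^4 - 10 * n + 168 - 39 * n^3 + n^5 + n^2 * (-121)
c) n^4 - 10 * n + 168 - 39 * n^3 + n^5 + n^2 * (-121)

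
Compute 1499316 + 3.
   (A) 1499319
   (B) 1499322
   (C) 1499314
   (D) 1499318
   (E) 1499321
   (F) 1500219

1499316 + 3 = 1499319
A) 1499319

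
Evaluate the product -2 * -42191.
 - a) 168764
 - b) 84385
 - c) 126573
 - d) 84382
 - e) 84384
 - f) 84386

-2 * -42191 = 84382
d) 84382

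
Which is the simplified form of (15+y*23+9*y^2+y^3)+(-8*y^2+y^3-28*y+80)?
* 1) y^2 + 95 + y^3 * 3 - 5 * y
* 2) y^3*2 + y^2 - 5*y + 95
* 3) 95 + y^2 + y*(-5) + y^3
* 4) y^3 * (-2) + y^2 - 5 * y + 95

Adding the polynomials and combining like terms:
(15 + y*23 + 9*y^2 + y^3) + (-8*y^2 + y^3 - 28*y + 80)
= y^3*2 + y^2 - 5*y + 95
2) y^3*2 + y^2 - 5*y + 95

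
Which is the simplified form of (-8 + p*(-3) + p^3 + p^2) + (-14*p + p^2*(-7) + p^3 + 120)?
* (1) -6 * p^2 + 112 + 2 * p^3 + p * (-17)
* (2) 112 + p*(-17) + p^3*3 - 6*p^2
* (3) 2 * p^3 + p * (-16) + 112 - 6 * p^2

Adding the polynomials and combining like terms:
(-8 + p*(-3) + p^3 + p^2) + (-14*p + p^2*(-7) + p^3 + 120)
= -6 * p^2 + 112 + 2 * p^3 + p * (-17)
1) -6 * p^2 + 112 + 2 * p^3 + p * (-17)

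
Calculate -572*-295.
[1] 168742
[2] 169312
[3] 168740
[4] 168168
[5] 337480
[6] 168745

-572 * -295 = 168740
3) 168740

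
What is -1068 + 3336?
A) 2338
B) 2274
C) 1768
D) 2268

-1068 + 3336 = 2268
D) 2268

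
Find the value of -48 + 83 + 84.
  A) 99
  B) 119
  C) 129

First: -48 + 83 = 35
Then: 35 + 84 = 119
B) 119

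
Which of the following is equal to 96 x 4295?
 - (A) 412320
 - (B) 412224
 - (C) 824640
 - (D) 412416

96 * 4295 = 412320
A) 412320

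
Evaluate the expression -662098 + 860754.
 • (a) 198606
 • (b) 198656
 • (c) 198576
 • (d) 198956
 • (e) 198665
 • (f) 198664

-662098 + 860754 = 198656
b) 198656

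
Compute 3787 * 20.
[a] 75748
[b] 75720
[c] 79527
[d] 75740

3787 * 20 = 75740
d) 75740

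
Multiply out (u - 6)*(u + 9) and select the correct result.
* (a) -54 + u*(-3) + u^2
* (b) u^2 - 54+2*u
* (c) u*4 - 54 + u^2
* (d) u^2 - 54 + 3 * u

Expanding (u - 6)*(u + 9):
= u^2 - 54 + 3 * u
d) u^2 - 54 + 3 * u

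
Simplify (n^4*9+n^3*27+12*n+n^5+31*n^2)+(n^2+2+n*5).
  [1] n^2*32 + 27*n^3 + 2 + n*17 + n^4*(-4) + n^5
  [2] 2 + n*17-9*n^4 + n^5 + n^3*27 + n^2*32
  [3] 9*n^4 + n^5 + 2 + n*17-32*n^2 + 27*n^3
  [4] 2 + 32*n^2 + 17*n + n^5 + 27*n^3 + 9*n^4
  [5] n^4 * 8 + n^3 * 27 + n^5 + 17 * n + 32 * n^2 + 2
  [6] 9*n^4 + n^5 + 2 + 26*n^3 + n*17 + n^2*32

Adding the polynomials and combining like terms:
(n^4*9 + n^3*27 + 12*n + n^5 + 31*n^2) + (n^2 + 2 + n*5)
= 2 + 32*n^2 + 17*n + n^5 + 27*n^3 + 9*n^4
4) 2 + 32*n^2 + 17*n + n^5 + 27*n^3 + 9*n^4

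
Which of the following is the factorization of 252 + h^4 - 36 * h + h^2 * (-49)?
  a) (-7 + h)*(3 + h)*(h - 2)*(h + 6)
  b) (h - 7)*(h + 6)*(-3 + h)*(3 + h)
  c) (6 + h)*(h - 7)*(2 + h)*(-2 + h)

We need to factor 252 + h^4 - 36 * h + h^2 * (-49).
The factored form is (-7 + h)*(3 + h)*(h - 2)*(h + 6).
a) (-7 + h)*(3 + h)*(h - 2)*(h + 6)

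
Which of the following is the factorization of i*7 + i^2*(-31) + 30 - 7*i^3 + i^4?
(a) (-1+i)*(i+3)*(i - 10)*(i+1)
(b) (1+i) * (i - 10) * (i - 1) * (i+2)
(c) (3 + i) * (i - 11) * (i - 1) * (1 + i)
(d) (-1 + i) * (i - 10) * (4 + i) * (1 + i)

We need to factor i*7 + i^2*(-31) + 30 - 7*i^3 + i^4.
The factored form is (-1+i)*(i+3)*(i - 10)*(i+1).
a) (-1+i)*(i+3)*(i - 10)*(i+1)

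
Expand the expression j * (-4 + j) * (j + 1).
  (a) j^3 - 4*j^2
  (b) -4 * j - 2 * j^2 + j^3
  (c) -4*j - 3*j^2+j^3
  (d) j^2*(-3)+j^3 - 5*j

Expanding j * (-4 + j) * (j + 1):
= -4*j - 3*j^2+j^3
c) -4*j - 3*j^2+j^3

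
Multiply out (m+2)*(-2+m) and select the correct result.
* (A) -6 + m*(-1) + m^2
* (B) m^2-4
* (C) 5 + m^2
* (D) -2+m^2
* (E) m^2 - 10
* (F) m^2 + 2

Expanding (m+2)*(-2+m):
= m^2-4
B) m^2-4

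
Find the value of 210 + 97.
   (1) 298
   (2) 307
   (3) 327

210 + 97 = 307
2) 307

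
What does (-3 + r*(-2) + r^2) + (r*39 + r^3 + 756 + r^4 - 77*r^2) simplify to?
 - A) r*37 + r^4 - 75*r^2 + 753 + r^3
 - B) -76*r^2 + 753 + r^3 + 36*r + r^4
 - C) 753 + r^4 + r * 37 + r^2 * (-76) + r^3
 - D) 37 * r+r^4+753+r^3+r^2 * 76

Adding the polynomials and combining like terms:
(-3 + r*(-2) + r^2) + (r*39 + r^3 + 756 + r^4 - 77*r^2)
= 753 + r^4 + r * 37 + r^2 * (-76) + r^3
C) 753 + r^4 + r * 37 + r^2 * (-76) + r^3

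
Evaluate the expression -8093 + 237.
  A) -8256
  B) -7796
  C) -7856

-8093 + 237 = -7856
C) -7856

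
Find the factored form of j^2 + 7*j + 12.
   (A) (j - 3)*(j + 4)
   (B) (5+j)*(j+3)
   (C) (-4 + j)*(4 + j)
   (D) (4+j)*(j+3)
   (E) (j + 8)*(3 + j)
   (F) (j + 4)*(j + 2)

We need to factor j^2 + 7*j + 12.
The factored form is (4+j)*(j+3).
D) (4+j)*(j+3)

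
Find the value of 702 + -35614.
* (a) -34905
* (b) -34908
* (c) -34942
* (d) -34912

702 + -35614 = -34912
d) -34912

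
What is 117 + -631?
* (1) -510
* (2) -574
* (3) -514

117 + -631 = -514
3) -514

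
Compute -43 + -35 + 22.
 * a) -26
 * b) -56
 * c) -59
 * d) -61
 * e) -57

First: -43 + -35 = -78
Then: -78 + 22 = -56
b) -56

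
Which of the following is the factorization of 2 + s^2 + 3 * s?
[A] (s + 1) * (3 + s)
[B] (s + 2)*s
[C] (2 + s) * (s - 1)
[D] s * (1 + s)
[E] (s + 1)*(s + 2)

We need to factor 2 + s^2 + 3 * s.
The factored form is (s + 1)*(s + 2).
E) (s + 1)*(s + 2)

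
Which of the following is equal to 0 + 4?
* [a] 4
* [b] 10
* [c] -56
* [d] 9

0 + 4 = 4
a) 4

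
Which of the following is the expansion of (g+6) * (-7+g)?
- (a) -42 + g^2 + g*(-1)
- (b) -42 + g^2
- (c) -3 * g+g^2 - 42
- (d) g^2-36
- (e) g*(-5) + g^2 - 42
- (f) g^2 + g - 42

Expanding (g+6) * (-7+g):
= -42 + g^2 + g*(-1)
a) -42 + g^2 + g*(-1)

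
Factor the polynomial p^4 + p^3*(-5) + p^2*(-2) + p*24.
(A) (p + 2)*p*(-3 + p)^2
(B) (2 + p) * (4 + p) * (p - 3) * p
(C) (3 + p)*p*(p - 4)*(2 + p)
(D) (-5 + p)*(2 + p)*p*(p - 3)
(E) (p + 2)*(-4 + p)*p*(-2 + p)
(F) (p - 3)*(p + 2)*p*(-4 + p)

We need to factor p^4 + p^3*(-5) + p^2*(-2) + p*24.
The factored form is (p - 3)*(p + 2)*p*(-4 + p).
F) (p - 3)*(p + 2)*p*(-4 + p)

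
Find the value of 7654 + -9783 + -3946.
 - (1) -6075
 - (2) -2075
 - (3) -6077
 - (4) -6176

First: 7654 + -9783 = -2129
Then: -2129 + -3946 = -6075
1) -6075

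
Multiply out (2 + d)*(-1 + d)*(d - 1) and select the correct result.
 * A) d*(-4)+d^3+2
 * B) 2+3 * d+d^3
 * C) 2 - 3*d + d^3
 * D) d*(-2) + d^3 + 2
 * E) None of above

Expanding (2 + d)*(-1 + d)*(d - 1):
= 2 - 3*d + d^3
C) 2 - 3*d + d^3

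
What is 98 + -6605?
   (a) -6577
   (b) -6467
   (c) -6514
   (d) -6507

98 + -6605 = -6507
d) -6507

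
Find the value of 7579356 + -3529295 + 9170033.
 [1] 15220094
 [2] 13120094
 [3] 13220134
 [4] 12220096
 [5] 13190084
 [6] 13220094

First: 7579356 + -3529295 = 4050061
Then: 4050061 + 9170033 = 13220094
6) 13220094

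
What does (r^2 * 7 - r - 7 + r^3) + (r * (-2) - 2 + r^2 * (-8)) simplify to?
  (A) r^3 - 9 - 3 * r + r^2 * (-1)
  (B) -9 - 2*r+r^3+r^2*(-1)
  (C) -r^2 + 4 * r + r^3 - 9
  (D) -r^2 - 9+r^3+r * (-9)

Adding the polynomials and combining like terms:
(r^2*7 - r - 7 + r^3) + (r*(-2) - 2 + r^2*(-8))
= r^3 - 9 - 3 * r + r^2 * (-1)
A) r^3 - 9 - 3 * r + r^2 * (-1)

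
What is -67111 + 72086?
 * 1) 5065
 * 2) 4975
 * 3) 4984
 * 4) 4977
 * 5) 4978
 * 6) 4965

-67111 + 72086 = 4975
2) 4975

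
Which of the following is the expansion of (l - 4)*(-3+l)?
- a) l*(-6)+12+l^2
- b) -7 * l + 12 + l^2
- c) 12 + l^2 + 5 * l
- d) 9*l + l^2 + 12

Expanding (l - 4)*(-3+l):
= -7 * l + 12 + l^2
b) -7 * l + 12 + l^2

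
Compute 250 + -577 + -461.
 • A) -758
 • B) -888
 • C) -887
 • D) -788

First: 250 + -577 = -327
Then: -327 + -461 = -788
D) -788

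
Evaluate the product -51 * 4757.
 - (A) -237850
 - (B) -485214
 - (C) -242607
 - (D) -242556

-51 * 4757 = -242607
C) -242607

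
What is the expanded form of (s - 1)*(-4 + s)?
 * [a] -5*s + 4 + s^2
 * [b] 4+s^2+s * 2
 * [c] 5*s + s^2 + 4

Expanding (s - 1)*(-4 + s):
= -5*s + 4 + s^2
a) -5*s + 4 + s^2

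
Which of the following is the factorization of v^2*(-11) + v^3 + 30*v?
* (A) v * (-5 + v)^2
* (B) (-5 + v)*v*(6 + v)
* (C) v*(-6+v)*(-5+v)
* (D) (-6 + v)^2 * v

We need to factor v^2*(-11) + v^3 + 30*v.
The factored form is v*(-6+v)*(-5+v).
C) v*(-6+v)*(-5+v)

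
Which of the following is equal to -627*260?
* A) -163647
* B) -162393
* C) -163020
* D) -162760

-627 * 260 = -163020
C) -163020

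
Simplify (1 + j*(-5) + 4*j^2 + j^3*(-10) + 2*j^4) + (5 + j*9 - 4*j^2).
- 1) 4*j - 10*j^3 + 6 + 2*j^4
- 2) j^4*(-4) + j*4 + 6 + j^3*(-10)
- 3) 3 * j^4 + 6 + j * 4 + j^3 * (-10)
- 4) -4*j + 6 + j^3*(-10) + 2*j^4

Adding the polynomials and combining like terms:
(1 + j*(-5) + 4*j^2 + j^3*(-10) + 2*j^4) + (5 + j*9 - 4*j^2)
= 4*j - 10*j^3 + 6 + 2*j^4
1) 4*j - 10*j^3 + 6 + 2*j^4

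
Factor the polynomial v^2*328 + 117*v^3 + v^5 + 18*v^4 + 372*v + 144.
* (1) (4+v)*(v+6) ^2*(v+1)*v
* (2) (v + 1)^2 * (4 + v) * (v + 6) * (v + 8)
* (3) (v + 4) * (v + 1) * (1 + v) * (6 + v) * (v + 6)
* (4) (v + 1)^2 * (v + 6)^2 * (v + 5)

We need to factor v^2*328 + 117*v^3 + v^5 + 18*v^4 + 372*v + 144.
The factored form is (v + 4) * (v + 1) * (1 + v) * (6 + v) * (v + 6).
3) (v + 4) * (v + 1) * (1 + v) * (6 + v) * (v + 6)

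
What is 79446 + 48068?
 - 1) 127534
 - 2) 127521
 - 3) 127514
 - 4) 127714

79446 + 48068 = 127514
3) 127514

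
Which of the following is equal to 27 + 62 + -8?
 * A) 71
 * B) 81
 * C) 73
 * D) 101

First: 27 + 62 = 89
Then: 89 + -8 = 81
B) 81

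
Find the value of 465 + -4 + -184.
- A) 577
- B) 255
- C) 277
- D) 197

First: 465 + -4 = 461
Then: 461 + -184 = 277
C) 277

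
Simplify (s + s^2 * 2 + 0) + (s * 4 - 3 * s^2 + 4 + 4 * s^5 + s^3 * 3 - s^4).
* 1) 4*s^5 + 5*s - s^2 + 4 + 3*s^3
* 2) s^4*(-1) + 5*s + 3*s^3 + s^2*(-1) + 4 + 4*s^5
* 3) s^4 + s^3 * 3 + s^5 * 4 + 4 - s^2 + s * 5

Adding the polynomials and combining like terms:
(s + s^2*2 + 0) + (s*4 - 3*s^2 + 4 + 4*s^5 + s^3*3 - s^4)
= s^4*(-1) + 5*s + 3*s^3 + s^2*(-1) + 4 + 4*s^5
2) s^4*(-1) + 5*s + 3*s^3 + s^2*(-1) + 4 + 4*s^5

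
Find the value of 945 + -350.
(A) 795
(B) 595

945 + -350 = 595
B) 595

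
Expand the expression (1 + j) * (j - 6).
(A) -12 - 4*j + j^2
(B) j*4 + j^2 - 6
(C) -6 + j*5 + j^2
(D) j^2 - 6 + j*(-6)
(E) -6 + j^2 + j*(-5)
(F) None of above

Expanding (1 + j) * (j - 6):
= -6 + j^2 + j*(-5)
E) -6 + j^2 + j*(-5)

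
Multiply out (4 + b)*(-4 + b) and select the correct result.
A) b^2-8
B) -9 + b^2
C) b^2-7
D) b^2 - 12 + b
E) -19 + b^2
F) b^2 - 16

Expanding (4 + b)*(-4 + b):
= b^2 - 16
F) b^2 - 16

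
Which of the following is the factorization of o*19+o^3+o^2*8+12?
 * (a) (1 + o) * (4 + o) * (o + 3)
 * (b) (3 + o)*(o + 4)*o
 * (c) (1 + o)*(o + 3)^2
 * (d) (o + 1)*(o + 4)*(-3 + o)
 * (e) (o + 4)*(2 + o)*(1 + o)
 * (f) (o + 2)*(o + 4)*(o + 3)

We need to factor o*19+o^3+o^2*8+12.
The factored form is (1 + o) * (4 + o) * (o + 3).
a) (1 + o) * (4 + o) * (o + 3)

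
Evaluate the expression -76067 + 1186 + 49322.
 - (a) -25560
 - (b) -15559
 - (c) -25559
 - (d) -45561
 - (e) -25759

First: -76067 + 1186 = -74881
Then: -74881 + 49322 = -25559
c) -25559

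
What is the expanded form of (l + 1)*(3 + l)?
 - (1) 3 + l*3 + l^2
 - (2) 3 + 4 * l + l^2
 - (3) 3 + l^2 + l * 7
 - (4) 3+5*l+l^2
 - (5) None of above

Expanding (l + 1)*(3 + l):
= 3 + 4 * l + l^2
2) 3 + 4 * l + l^2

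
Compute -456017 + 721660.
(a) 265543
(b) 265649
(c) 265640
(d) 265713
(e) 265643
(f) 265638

-456017 + 721660 = 265643
e) 265643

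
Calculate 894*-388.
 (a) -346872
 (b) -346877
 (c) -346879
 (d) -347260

894 * -388 = -346872
a) -346872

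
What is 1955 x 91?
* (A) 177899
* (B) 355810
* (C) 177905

1955 * 91 = 177905
C) 177905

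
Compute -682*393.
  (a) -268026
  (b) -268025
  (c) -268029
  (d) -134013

-682 * 393 = -268026
a) -268026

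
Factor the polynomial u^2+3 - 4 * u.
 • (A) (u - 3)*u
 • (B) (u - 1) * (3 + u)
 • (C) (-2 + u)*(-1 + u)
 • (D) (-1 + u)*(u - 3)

We need to factor u^2+3 - 4 * u.
The factored form is (-1 + u)*(u - 3).
D) (-1 + u)*(u - 3)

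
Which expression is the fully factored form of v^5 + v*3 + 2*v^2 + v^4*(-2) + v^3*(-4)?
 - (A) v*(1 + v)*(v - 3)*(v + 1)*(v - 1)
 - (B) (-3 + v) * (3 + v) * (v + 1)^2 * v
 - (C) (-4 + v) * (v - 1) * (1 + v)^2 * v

We need to factor v^5 + v*3 + 2*v^2 + v^4*(-2) + v^3*(-4).
The factored form is v*(1 + v)*(v - 3)*(v + 1)*(v - 1).
A) v*(1 + v)*(v - 3)*(v + 1)*(v - 1)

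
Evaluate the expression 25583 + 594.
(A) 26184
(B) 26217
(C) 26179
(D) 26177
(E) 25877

25583 + 594 = 26177
D) 26177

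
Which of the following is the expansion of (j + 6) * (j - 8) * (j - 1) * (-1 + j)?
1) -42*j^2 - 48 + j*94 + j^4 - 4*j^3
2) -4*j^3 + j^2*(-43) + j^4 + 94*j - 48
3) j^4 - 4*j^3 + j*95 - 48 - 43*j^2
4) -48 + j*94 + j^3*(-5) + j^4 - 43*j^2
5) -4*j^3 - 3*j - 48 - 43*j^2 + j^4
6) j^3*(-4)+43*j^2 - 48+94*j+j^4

Expanding (j + 6) * (j - 8) * (j - 1) * (-1 + j):
= -4*j^3 + j^2*(-43) + j^4 + 94*j - 48
2) -4*j^3 + j^2*(-43) + j^4 + 94*j - 48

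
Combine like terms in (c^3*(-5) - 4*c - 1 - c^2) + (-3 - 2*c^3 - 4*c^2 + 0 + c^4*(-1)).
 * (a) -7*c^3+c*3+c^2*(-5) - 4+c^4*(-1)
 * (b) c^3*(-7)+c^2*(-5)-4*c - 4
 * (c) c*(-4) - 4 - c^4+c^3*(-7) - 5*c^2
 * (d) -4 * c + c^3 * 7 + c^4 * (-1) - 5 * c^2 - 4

Adding the polynomials and combining like terms:
(c^3*(-5) - 4*c - 1 - c^2) + (-3 - 2*c^3 - 4*c^2 + 0 + c^4*(-1))
= c*(-4) - 4 - c^4+c^3*(-7) - 5*c^2
c) c*(-4) - 4 - c^4+c^3*(-7) - 5*c^2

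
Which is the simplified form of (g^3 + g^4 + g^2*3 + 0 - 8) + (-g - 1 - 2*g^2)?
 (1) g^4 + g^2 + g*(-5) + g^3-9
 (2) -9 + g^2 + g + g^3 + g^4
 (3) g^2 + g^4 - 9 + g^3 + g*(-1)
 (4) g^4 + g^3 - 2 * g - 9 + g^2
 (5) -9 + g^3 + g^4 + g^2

Adding the polynomials and combining like terms:
(g^3 + g^4 + g^2*3 + 0 - 8) + (-g - 1 - 2*g^2)
= g^2 + g^4 - 9 + g^3 + g*(-1)
3) g^2 + g^4 - 9 + g^3 + g*(-1)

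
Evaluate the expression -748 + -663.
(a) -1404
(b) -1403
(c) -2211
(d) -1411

-748 + -663 = -1411
d) -1411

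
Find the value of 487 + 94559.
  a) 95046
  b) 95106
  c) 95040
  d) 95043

487 + 94559 = 95046
a) 95046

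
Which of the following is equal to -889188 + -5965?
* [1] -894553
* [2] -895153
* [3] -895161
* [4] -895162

-889188 + -5965 = -895153
2) -895153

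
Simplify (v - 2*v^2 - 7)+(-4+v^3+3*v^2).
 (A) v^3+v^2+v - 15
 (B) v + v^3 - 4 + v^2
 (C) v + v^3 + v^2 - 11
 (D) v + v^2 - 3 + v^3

Adding the polynomials and combining like terms:
(v - 2*v^2 - 7) + (-4 + v^3 + 3*v^2)
= v + v^3 + v^2 - 11
C) v + v^3 + v^2 - 11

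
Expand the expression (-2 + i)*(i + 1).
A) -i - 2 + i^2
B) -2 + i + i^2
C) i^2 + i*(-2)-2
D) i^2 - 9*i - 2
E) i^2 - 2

Expanding (-2 + i)*(i + 1):
= -i - 2 + i^2
A) -i - 2 + i^2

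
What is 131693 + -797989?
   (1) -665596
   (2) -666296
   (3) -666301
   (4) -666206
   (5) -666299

131693 + -797989 = -666296
2) -666296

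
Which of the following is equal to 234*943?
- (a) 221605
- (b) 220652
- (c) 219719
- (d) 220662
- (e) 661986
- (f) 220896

234 * 943 = 220662
d) 220662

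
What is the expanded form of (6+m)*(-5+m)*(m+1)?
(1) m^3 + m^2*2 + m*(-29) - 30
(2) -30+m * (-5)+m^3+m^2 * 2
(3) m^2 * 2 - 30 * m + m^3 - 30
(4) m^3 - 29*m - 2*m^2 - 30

Expanding (6+m)*(-5+m)*(m+1):
= m^3 + m^2*2 + m*(-29) - 30
1) m^3 + m^2*2 + m*(-29) - 30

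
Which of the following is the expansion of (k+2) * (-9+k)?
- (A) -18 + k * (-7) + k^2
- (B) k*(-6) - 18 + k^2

Expanding (k+2) * (-9+k):
= -18 + k * (-7) + k^2
A) -18 + k * (-7) + k^2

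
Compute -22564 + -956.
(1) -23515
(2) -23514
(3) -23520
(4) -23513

-22564 + -956 = -23520
3) -23520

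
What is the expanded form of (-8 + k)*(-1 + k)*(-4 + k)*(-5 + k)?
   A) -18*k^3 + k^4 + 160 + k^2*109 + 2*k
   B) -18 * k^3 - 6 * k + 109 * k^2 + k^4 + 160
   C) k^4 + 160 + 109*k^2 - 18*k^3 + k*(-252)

Expanding (-8 + k)*(-1 + k)*(-4 + k)*(-5 + k):
= k^4 + 160 + 109*k^2 - 18*k^3 + k*(-252)
C) k^4 + 160 + 109*k^2 - 18*k^3 + k*(-252)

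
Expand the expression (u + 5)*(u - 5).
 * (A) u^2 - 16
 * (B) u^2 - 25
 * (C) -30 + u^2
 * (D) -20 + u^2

Expanding (u + 5)*(u - 5):
= u^2 - 25
B) u^2 - 25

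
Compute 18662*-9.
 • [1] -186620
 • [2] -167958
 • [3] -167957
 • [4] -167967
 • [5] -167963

18662 * -9 = -167958
2) -167958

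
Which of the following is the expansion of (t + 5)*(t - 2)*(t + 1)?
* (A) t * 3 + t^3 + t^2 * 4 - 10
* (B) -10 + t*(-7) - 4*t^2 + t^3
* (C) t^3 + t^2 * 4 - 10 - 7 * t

Expanding (t + 5)*(t - 2)*(t + 1):
= t^3 + t^2 * 4 - 10 - 7 * t
C) t^3 + t^2 * 4 - 10 - 7 * t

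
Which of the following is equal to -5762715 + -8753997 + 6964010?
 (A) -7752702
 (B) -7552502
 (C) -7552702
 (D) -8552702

First: -5762715 + -8753997 = -14516712
Then: -14516712 + 6964010 = -7552702
C) -7552702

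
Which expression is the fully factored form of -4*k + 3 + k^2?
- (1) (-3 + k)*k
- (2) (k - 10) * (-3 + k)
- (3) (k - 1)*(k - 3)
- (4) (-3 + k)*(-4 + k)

We need to factor -4*k + 3 + k^2.
The factored form is (k - 1)*(k - 3).
3) (k - 1)*(k - 3)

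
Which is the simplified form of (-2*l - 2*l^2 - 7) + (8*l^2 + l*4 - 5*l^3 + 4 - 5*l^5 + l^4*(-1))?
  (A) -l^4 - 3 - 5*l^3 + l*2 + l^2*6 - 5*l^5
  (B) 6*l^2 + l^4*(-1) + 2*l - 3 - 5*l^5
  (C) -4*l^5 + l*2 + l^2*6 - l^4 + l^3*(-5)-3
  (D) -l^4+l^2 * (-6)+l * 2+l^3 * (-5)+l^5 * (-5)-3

Adding the polynomials and combining like terms:
(-2*l - 2*l^2 - 7) + (8*l^2 + l*4 - 5*l^3 + 4 - 5*l^5 + l^4*(-1))
= -l^4 - 3 - 5*l^3 + l*2 + l^2*6 - 5*l^5
A) -l^4 - 3 - 5*l^3 + l*2 + l^2*6 - 5*l^5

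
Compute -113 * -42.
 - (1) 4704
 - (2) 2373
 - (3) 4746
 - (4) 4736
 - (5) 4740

-113 * -42 = 4746
3) 4746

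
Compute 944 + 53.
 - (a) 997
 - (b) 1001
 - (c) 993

944 + 53 = 997
a) 997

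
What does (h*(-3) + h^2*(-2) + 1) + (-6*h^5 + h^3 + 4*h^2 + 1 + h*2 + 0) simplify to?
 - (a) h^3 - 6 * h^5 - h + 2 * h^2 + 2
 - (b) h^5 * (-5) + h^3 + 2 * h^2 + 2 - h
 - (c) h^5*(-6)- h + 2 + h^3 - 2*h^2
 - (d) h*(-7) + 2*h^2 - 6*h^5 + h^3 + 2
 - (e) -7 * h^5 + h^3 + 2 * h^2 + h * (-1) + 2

Adding the polynomials and combining like terms:
(h*(-3) + h^2*(-2) + 1) + (-6*h^5 + h^3 + 4*h^2 + 1 + h*2 + 0)
= h^3 - 6 * h^5 - h + 2 * h^2 + 2
a) h^3 - 6 * h^5 - h + 2 * h^2 + 2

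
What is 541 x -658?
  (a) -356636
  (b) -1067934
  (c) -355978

541 * -658 = -355978
c) -355978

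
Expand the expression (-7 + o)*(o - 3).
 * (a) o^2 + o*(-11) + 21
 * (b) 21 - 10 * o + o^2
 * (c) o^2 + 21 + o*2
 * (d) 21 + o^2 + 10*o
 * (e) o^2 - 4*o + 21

Expanding (-7 + o)*(o - 3):
= 21 - 10 * o + o^2
b) 21 - 10 * o + o^2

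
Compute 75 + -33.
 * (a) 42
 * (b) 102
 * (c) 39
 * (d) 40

75 + -33 = 42
a) 42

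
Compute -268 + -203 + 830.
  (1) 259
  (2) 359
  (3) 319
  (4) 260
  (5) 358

First: -268 + -203 = -471
Then: -471 + 830 = 359
2) 359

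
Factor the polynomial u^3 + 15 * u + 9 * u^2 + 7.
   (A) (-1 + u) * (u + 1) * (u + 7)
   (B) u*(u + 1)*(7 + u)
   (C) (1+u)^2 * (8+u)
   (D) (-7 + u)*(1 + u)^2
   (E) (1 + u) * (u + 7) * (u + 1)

We need to factor u^3 + 15 * u + 9 * u^2 + 7.
The factored form is (1 + u) * (u + 7) * (u + 1).
E) (1 + u) * (u + 7) * (u + 1)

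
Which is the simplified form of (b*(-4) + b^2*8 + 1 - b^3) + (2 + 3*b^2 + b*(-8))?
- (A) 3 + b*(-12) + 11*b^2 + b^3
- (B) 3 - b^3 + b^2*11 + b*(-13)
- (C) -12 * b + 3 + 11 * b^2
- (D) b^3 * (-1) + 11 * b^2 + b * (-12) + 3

Adding the polynomials and combining like terms:
(b*(-4) + b^2*8 + 1 - b^3) + (2 + 3*b^2 + b*(-8))
= b^3 * (-1) + 11 * b^2 + b * (-12) + 3
D) b^3 * (-1) + 11 * b^2 + b * (-12) + 3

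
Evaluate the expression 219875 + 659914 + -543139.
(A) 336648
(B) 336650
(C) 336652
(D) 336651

First: 219875 + 659914 = 879789
Then: 879789 + -543139 = 336650
B) 336650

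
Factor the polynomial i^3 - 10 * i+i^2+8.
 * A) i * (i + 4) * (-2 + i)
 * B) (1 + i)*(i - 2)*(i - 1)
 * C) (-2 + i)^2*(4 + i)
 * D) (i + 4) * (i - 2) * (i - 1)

We need to factor i^3 - 10 * i+i^2+8.
The factored form is (i + 4) * (i - 2) * (i - 1).
D) (i + 4) * (i - 2) * (i - 1)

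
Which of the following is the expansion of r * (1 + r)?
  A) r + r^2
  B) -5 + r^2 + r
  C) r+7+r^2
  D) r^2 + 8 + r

Expanding r * (1 + r):
= r + r^2
A) r + r^2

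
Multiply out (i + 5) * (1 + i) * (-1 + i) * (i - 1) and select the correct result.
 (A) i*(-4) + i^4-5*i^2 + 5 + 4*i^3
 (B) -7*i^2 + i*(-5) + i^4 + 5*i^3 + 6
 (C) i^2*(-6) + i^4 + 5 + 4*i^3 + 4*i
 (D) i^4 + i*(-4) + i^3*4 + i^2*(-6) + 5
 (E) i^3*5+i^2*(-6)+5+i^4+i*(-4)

Expanding (i + 5) * (1 + i) * (-1 + i) * (i - 1):
= i^4 + i*(-4) + i^3*4 + i^2*(-6) + 5
D) i^4 + i*(-4) + i^3*4 + i^2*(-6) + 5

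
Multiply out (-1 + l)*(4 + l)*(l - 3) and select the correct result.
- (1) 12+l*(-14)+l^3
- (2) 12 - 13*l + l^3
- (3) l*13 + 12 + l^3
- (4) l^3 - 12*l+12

Expanding (-1 + l)*(4 + l)*(l - 3):
= 12 - 13*l + l^3
2) 12 - 13*l + l^3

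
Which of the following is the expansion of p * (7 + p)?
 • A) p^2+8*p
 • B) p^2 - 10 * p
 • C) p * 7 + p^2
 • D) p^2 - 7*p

Expanding p * (7 + p):
= p * 7 + p^2
C) p * 7 + p^2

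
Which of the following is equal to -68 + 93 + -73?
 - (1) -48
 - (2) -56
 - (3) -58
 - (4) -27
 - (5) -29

First: -68 + 93 = 25
Then: 25 + -73 = -48
1) -48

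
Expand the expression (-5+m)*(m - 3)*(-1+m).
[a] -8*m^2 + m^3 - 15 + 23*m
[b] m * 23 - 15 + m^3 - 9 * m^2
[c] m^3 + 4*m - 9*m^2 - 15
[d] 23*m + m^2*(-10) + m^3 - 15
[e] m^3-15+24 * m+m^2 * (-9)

Expanding (-5+m)*(m - 3)*(-1+m):
= m * 23 - 15 + m^3 - 9 * m^2
b) m * 23 - 15 + m^3 - 9 * m^2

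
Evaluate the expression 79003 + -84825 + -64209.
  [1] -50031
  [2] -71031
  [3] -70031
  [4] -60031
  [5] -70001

First: 79003 + -84825 = -5822
Then: -5822 + -64209 = -70031
3) -70031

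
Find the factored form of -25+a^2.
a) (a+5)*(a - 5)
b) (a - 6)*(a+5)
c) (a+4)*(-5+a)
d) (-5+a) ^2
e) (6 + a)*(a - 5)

We need to factor -25+a^2.
The factored form is (a+5)*(a - 5).
a) (a+5)*(a - 5)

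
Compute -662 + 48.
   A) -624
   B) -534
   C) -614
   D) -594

-662 + 48 = -614
C) -614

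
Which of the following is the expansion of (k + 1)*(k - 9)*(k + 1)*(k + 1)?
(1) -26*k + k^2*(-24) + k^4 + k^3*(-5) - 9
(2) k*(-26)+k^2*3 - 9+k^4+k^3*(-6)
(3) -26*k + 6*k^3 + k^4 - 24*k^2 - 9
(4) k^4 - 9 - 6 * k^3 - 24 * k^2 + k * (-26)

Expanding (k + 1)*(k - 9)*(k + 1)*(k + 1):
= k^4 - 9 - 6 * k^3 - 24 * k^2 + k * (-26)
4) k^4 - 9 - 6 * k^3 - 24 * k^2 + k * (-26)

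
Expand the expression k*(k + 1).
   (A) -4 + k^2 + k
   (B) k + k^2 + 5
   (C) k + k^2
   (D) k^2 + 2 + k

Expanding k*(k + 1):
= k + k^2
C) k + k^2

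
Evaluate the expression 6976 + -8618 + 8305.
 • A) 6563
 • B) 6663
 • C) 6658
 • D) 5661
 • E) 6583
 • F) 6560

First: 6976 + -8618 = -1642
Then: -1642 + 8305 = 6663
B) 6663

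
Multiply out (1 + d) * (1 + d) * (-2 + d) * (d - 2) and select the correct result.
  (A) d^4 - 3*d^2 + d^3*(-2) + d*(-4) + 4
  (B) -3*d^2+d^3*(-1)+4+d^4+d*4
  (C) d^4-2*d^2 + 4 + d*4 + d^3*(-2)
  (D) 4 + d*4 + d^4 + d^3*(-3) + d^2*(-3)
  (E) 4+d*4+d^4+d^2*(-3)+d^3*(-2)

Expanding (1 + d) * (1 + d) * (-2 + d) * (d - 2):
= 4+d*4+d^4+d^2*(-3)+d^3*(-2)
E) 4+d*4+d^4+d^2*(-3)+d^3*(-2)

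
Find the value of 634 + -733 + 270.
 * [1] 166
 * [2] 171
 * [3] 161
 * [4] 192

First: 634 + -733 = -99
Then: -99 + 270 = 171
2) 171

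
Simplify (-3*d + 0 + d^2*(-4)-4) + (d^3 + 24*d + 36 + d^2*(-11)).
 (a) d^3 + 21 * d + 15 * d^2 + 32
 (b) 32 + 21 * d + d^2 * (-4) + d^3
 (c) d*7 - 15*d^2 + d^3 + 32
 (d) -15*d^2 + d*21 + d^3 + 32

Adding the polynomials and combining like terms:
(-3*d + 0 + d^2*(-4) - 4) + (d^3 + 24*d + 36 + d^2*(-11))
= -15*d^2 + d*21 + d^3 + 32
d) -15*d^2 + d*21 + d^3 + 32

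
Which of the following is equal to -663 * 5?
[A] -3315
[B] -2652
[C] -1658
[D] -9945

-663 * 5 = -3315
A) -3315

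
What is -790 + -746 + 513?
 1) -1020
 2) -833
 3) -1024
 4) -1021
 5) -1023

First: -790 + -746 = -1536
Then: -1536 + 513 = -1023
5) -1023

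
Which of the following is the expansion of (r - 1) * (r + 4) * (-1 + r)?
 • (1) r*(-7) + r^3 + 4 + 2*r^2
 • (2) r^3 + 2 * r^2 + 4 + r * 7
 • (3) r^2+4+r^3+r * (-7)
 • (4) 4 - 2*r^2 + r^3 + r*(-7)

Expanding (r - 1) * (r + 4) * (-1 + r):
= r*(-7) + r^3 + 4 + 2*r^2
1) r*(-7) + r^3 + 4 + 2*r^2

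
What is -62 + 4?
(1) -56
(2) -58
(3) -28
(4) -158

-62 + 4 = -58
2) -58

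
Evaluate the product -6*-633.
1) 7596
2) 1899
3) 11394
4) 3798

-6 * -633 = 3798
4) 3798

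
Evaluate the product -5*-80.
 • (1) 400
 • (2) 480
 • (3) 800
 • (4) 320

-5 * -80 = 400
1) 400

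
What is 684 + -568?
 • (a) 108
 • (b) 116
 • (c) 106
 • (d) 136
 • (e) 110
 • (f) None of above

684 + -568 = 116
b) 116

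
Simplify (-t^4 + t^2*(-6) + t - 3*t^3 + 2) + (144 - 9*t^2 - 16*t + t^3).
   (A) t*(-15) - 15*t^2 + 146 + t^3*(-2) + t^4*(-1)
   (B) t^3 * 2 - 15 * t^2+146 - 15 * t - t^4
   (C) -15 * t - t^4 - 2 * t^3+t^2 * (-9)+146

Adding the polynomials and combining like terms:
(-t^4 + t^2*(-6) + t - 3*t^3 + 2) + (144 - 9*t^2 - 16*t + t^3)
= t*(-15) - 15*t^2 + 146 + t^3*(-2) + t^4*(-1)
A) t*(-15) - 15*t^2 + 146 + t^3*(-2) + t^4*(-1)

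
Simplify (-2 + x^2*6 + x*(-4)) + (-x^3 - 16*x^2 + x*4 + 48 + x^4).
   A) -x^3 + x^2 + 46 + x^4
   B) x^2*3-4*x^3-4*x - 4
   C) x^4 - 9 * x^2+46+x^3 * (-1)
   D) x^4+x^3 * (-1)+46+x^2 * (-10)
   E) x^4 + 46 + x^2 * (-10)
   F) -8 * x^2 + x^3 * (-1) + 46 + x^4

Adding the polynomials and combining like terms:
(-2 + x^2*6 + x*(-4)) + (-x^3 - 16*x^2 + x*4 + 48 + x^4)
= x^4+x^3 * (-1)+46+x^2 * (-10)
D) x^4+x^3 * (-1)+46+x^2 * (-10)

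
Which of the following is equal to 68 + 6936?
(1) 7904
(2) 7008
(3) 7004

68 + 6936 = 7004
3) 7004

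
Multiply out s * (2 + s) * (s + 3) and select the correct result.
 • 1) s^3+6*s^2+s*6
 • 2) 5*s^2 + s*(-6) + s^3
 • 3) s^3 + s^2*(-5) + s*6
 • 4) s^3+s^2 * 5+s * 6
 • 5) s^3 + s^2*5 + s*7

Expanding s * (2 + s) * (s + 3):
= s^3+s^2 * 5+s * 6
4) s^3+s^2 * 5+s * 6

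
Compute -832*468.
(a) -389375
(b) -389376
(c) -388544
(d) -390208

-832 * 468 = -389376
b) -389376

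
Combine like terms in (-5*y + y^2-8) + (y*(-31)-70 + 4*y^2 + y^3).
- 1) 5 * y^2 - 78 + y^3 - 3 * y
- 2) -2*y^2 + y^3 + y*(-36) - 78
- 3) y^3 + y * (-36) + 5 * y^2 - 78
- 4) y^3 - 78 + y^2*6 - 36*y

Adding the polynomials and combining like terms:
(-5*y + y^2 - 8) + (y*(-31) - 70 + 4*y^2 + y^3)
= y^3 + y * (-36) + 5 * y^2 - 78
3) y^3 + y * (-36) + 5 * y^2 - 78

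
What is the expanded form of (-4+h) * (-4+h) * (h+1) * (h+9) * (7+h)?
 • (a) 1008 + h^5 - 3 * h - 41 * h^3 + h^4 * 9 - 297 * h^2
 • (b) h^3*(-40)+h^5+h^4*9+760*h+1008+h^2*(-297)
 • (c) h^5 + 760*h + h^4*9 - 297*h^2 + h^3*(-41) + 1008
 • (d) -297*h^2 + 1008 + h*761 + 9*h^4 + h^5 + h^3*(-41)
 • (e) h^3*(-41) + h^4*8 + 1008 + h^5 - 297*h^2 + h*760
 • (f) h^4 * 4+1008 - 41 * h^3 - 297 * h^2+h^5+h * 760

Expanding (-4+h) * (-4+h) * (h+1) * (h+9) * (7+h):
= h^5 + 760*h + h^4*9 - 297*h^2 + h^3*(-41) + 1008
c) h^5 + 760*h + h^4*9 - 297*h^2 + h^3*(-41) + 1008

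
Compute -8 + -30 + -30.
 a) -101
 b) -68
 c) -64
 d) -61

First: -8 + -30 = -38
Then: -38 + -30 = -68
b) -68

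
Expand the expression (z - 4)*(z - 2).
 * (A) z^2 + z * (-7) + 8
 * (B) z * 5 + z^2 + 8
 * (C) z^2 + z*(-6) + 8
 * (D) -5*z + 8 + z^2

Expanding (z - 4)*(z - 2):
= z^2 + z*(-6) + 8
C) z^2 + z*(-6) + 8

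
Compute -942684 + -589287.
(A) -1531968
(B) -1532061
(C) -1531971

-942684 + -589287 = -1531971
C) -1531971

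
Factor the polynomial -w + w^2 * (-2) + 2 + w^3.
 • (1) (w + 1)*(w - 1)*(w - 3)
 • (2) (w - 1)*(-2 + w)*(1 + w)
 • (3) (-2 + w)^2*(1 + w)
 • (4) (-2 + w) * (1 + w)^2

We need to factor -w + w^2 * (-2) + 2 + w^3.
The factored form is (w - 1)*(-2 + w)*(1 + w).
2) (w - 1)*(-2 + w)*(1 + w)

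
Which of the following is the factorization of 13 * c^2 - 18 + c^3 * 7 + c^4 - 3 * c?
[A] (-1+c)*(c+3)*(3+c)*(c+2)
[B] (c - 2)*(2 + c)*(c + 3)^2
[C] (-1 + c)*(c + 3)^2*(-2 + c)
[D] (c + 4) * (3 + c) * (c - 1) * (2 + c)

We need to factor 13 * c^2 - 18 + c^3 * 7 + c^4 - 3 * c.
The factored form is (-1+c)*(c+3)*(3+c)*(c+2).
A) (-1+c)*(c+3)*(3+c)*(c+2)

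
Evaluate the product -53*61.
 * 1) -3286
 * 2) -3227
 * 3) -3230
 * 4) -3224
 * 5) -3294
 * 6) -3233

-53 * 61 = -3233
6) -3233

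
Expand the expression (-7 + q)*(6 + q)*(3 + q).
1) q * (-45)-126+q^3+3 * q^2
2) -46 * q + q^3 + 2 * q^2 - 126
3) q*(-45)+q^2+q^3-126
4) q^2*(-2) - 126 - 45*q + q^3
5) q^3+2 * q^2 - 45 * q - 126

Expanding (-7 + q)*(6 + q)*(3 + q):
= q^3+2 * q^2 - 45 * q - 126
5) q^3+2 * q^2 - 45 * q - 126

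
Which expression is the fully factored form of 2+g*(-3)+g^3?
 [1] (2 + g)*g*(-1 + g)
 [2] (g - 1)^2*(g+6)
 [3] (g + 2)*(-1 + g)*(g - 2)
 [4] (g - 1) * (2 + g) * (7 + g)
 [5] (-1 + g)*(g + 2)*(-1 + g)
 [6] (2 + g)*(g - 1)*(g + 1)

We need to factor 2+g*(-3)+g^3.
The factored form is (-1 + g)*(g + 2)*(-1 + g).
5) (-1 + g)*(g + 2)*(-1 + g)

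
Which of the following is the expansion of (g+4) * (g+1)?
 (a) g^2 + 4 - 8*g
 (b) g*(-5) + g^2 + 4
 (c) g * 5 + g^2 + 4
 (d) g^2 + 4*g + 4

Expanding (g+4) * (g+1):
= g * 5 + g^2 + 4
c) g * 5 + g^2 + 4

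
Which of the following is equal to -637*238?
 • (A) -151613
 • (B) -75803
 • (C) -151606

-637 * 238 = -151606
C) -151606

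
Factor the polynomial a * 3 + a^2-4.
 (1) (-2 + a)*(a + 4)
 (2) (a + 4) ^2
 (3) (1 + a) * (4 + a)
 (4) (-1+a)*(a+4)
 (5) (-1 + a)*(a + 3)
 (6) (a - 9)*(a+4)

We need to factor a * 3 + a^2-4.
The factored form is (-1+a)*(a+4).
4) (-1+a)*(a+4)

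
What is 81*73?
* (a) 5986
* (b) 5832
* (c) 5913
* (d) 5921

81 * 73 = 5913
c) 5913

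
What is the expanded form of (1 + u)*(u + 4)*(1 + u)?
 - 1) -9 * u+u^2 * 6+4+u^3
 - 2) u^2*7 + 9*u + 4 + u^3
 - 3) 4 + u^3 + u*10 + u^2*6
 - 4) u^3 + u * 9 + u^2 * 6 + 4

Expanding (1 + u)*(u + 4)*(1 + u):
= u^3 + u * 9 + u^2 * 6 + 4
4) u^3 + u * 9 + u^2 * 6 + 4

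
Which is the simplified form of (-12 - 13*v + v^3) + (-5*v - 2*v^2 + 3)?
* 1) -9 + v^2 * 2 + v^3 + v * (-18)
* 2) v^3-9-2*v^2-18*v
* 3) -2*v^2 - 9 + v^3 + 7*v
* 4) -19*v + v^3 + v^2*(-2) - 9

Adding the polynomials and combining like terms:
(-12 - 13*v + v^3) + (-5*v - 2*v^2 + 3)
= v^3-9-2*v^2-18*v
2) v^3-9-2*v^2-18*v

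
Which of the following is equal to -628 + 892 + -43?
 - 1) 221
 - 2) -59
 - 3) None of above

First: -628 + 892 = 264
Then: 264 + -43 = 221
1) 221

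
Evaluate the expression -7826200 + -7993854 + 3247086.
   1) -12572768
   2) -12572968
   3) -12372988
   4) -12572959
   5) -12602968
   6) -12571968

First: -7826200 + -7993854 = -15820054
Then: -15820054 + 3247086 = -12572968
2) -12572968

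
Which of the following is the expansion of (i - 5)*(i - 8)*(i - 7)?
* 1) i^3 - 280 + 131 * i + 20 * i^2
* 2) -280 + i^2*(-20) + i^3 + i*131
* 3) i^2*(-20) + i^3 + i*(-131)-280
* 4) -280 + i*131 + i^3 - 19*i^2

Expanding (i - 5)*(i - 8)*(i - 7):
= -280 + i^2*(-20) + i^3 + i*131
2) -280 + i^2*(-20) + i^3 + i*131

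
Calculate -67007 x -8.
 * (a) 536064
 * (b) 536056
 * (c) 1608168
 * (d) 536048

-67007 * -8 = 536056
b) 536056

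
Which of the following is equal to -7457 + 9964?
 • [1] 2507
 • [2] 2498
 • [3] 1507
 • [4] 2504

-7457 + 9964 = 2507
1) 2507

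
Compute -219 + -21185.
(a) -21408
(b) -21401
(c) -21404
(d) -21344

-219 + -21185 = -21404
c) -21404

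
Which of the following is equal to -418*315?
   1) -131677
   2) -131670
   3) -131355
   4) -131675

-418 * 315 = -131670
2) -131670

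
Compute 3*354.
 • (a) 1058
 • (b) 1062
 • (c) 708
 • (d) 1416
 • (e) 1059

3 * 354 = 1062
b) 1062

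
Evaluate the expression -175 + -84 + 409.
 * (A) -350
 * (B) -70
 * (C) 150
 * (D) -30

First: -175 + -84 = -259
Then: -259 + 409 = 150
C) 150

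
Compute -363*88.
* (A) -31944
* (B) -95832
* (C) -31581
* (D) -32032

-363 * 88 = -31944
A) -31944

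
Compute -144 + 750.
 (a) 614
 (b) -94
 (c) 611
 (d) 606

-144 + 750 = 606
d) 606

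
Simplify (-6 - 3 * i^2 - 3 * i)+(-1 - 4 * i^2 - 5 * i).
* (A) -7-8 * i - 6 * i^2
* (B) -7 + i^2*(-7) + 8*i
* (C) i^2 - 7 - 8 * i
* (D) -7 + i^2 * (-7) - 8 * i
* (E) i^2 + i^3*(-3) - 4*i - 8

Adding the polynomials and combining like terms:
(-6 - 3*i^2 - 3*i) + (-1 - 4*i^2 - 5*i)
= -7 + i^2 * (-7) - 8 * i
D) -7 + i^2 * (-7) - 8 * i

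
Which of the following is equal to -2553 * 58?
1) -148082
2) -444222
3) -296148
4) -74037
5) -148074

-2553 * 58 = -148074
5) -148074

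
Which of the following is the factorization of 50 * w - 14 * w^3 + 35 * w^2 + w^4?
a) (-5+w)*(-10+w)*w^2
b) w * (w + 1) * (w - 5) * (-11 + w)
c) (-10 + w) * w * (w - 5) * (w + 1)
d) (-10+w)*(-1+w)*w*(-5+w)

We need to factor 50 * w - 14 * w^3 + 35 * w^2 + w^4.
The factored form is (-10 + w) * w * (w - 5) * (w + 1).
c) (-10 + w) * w * (w - 5) * (w + 1)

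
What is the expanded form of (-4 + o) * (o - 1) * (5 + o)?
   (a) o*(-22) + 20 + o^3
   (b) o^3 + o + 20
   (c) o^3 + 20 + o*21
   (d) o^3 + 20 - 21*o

Expanding (-4 + o) * (o - 1) * (5 + o):
= o^3 + 20 - 21*o
d) o^3 + 20 - 21*o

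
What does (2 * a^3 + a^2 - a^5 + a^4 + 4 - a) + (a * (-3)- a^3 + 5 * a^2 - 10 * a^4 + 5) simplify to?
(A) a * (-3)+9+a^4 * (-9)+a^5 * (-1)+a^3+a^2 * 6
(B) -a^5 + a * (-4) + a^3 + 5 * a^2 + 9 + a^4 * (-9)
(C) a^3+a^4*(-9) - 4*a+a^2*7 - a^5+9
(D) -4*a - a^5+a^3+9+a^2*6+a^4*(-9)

Adding the polynomials and combining like terms:
(2*a^3 + a^2 - a^5 + a^4 + 4 - a) + (a*(-3) - a^3 + 5*a^2 - 10*a^4 + 5)
= -4*a - a^5+a^3+9+a^2*6+a^4*(-9)
D) -4*a - a^5+a^3+9+a^2*6+a^4*(-9)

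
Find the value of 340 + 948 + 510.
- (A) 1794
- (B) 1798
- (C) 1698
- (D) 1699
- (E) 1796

First: 340 + 948 = 1288
Then: 1288 + 510 = 1798
B) 1798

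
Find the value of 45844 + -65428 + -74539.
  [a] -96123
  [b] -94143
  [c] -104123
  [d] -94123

First: 45844 + -65428 = -19584
Then: -19584 + -74539 = -94123
d) -94123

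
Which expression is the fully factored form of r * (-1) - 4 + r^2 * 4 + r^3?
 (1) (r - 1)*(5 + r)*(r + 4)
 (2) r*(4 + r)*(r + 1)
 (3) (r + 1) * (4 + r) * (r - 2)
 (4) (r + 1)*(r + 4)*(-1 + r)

We need to factor r * (-1) - 4 + r^2 * 4 + r^3.
The factored form is (r + 1)*(r + 4)*(-1 + r).
4) (r + 1)*(r + 4)*(-1 + r)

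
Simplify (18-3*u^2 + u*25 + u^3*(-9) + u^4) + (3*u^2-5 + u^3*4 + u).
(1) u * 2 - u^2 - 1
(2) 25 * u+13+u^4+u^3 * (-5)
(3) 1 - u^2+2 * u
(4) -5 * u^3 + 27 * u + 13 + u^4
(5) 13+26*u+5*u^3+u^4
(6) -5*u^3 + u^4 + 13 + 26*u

Adding the polynomials and combining like terms:
(18 - 3*u^2 + u*25 + u^3*(-9) + u^4) + (3*u^2 - 5 + u^3*4 + u)
= -5*u^3 + u^4 + 13 + 26*u
6) -5*u^3 + u^4 + 13 + 26*u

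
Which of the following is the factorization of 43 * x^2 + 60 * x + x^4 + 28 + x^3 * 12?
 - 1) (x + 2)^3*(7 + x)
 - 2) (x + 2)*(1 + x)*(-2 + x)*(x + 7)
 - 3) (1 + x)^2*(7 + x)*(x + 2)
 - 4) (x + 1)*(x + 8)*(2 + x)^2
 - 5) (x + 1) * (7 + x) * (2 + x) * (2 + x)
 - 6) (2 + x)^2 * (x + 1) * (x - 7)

We need to factor 43 * x^2 + 60 * x + x^4 + 28 + x^3 * 12.
The factored form is (x + 1) * (7 + x) * (2 + x) * (2 + x).
5) (x + 1) * (7 + x) * (2 + x) * (2 + x)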